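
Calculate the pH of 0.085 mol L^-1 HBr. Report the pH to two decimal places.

HBr is a strong acid and dissociates completely, so [H+] = 0.085 M.
pH = -log(0.085) = 1.07

pH = 1.07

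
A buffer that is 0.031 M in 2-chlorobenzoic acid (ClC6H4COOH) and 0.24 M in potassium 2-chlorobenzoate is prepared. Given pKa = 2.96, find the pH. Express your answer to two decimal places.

pH = 3.85

Henderson–Hasselbalch: pH = pKa + log([ClC6H4COO-]/[ClC6H4COOH]) = 2.96 + log(0.24/0.031)
pH = 2.96 + (+0.889) = 3.85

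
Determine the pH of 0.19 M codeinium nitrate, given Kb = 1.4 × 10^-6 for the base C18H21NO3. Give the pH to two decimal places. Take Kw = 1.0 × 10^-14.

C18H22NO3+ is the conjugate acid of the weak base C18H21NO3.
Ka = Kw/Kb = 1.0×10^-14 / 1.4 × 10^-6 = 7.14 × 10^-9
From the ICE table, Ka = x²/(0.19 − x) = 7.14 × 10^-9.
Assume x ≪ 0.19: x ≈ √(7.14 × 10^-9 × 0.19) = 3.68 × 10^-5 M
pH = −log[H+] = −log(3.68 × 10^-5) = 4.43

pH = 4.43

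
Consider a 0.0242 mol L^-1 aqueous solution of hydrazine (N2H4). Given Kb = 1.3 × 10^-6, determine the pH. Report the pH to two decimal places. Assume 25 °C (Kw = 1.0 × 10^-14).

N2H4 + H2O ⇌ N2H5+ + OH-
From the ICE table, Kb = x²/(0.0242 − x) = 1.3 × 10^-6.
Since Kb ≪ C₀, x ≈ √(Kb·C₀) = 1.77 × 10^-4 M.
(x/C₀ = 0.73% < 5%, so the approximation holds.)
pOH = 3.75, so pH = 14.00 − pOH = 10.25

pH = 10.25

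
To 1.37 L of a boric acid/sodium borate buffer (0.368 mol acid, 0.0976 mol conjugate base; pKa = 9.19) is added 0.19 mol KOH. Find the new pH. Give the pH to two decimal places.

pH = 9.40

OH- converts B(OH)3 to B(OH)4-: B(OH)3 → 0.178 mol, B(OH)4- → 0.288 mol.
pH = pKa + log([A⁻]/[HA]) = 9.19 + log(0.288/0.178) = 9.19 +0.209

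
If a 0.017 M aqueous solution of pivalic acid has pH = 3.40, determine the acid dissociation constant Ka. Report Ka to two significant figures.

[H+] = 10^(-3.40) = 3.98 × 10^-4 M
At equilibrium [HA] = 0.017 − 3.98 × 10^-4 = 1.66 × 10^-2 M
Ka = [H+][A-]/[HA] = (3.98 × 10^-4)² / 1.66 × 10^-2 = 9.5 × 10^-6

Ka = 9.5 × 10^-6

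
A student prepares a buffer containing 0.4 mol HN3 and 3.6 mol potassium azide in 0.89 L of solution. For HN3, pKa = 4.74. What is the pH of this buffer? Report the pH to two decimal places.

pH = pKa + log([A⁻]/[HA]) = 4.74 + log(3.6/0.4)
pH = 4.74 + (+0.954) = 5.69

pH = 5.69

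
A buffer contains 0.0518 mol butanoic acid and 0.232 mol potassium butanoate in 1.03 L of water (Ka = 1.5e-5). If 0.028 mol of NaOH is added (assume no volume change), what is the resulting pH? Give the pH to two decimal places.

pH = 5.86

After neutralization: n(CH3(CH2)2COOH) = 0.0238 mol, n(CH3(CH2)2COO-) = 0.26 mol.
pKa = −log(1.5 × 10^-5) = 4.824
pH = pKa + log(n_CH3(CH2)2COO-/n_CH3(CH2)2COOH) = 4.824 + log(0.26/0.0238) = 4.824 + (+1.038)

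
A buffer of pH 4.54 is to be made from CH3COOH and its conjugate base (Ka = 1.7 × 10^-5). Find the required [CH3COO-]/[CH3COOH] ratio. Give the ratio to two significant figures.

ratio = 0.59

pKa = -log(1.7 × 10^-5) = 4.770
pH = pKa + log(r) ⇒ log(r) = 4.54 − 4.770 = -0.230
r = [CH3COO-]/[CH3COOH] = 10^(-0.230) = 0.589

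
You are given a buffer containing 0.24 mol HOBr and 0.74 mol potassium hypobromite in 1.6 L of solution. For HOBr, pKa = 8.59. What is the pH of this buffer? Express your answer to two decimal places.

pH = 9.08

pH = pKa + log([A⁻]/[HA]) = 8.59 + log(0.74/0.24)
pH = 8.59 + (+0.489) = 9.08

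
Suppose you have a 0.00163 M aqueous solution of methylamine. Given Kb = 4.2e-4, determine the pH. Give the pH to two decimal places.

CH3NH2 + H2O ⇌ CH3NH3+ + OH-
From the ICE table, Kb = [OH-]²/(0.00163 − [OH-]) = 4.2 × 10^-4.
Here C₀/Kb ≈ 3.88, so the small-[OH-] approximation fails. Use the quadratic:
[OH-] = (−Kb + √(Kb² + 4·Kb·C₀))/2 = 6.44 × 10^-4 M
pOH = 3.19, so pH = 14.00 − pOH = 10.81

pH = 10.81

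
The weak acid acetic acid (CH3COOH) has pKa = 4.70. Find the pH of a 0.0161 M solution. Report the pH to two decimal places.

CH3COOH ⇌ CH3COO- + H+
Ka = 10^(−4.70) = 2.00 × 10^-5
Ka = [H+]²/(0.0161 − [H+]) = 2.00 × 10^-5
Assume [H+] ≪ 0.0161: [H+] ≈ √(2.00 × 10^-5 × 0.0161) = 5.67 × 10^-4 M
([H+]/C₀ = 3.5% < 5%, so the approximation holds.)
pH = −log(5.67 × 10^-4) = 3.25

pH = 3.25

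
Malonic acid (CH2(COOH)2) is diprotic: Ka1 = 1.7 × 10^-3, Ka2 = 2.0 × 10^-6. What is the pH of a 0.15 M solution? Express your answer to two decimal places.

pH = 1.82

Ka1 ≫ Ka2, so treat the first dissociation as the only significant source of H+.
Ka1 = x²/(0.15 − x) = 1.7 × 10^-3
Solving the quadratic: x = (−Ka1 + √(Ka1² + 4·Ka1·C₀))/2 = 1.51 × 10^-2 M
pH = −log(1.51 × 10^-2) = 1.82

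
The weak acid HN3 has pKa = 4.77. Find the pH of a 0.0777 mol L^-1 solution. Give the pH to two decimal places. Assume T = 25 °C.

HN3 ⇌ N3- + H+
Ka = 10^(−4.77) = 1.70 × 10^-5
From the ICE table, Ka = [H+]²/(0.0777 − [H+]) = 1.70 × 10^-5.
Assume [H+] ≪ 0.0777: [H+] ≈ √(1.70 × 10^-5 × 0.0777) = 1.15 × 10^-3 M
pH = −log[H+] = −log(1.15 × 10^-3) = 2.94

pH = 2.94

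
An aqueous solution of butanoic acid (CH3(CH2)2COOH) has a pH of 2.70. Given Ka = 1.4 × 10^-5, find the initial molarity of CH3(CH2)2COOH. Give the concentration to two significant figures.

C₀ = 2.9 × 10^-1 M

[H+] = 10^(-2.70) = 2.00 × 10^-3 M = x
Ka = x²/(C₀ − x) ⇒ C₀ = x + x²/Ka
C₀ = 2.00 × 10^-3 + (2.00 × 10^-3)²/(1.4 × 10^-5) = 2.88 × 10^-1 M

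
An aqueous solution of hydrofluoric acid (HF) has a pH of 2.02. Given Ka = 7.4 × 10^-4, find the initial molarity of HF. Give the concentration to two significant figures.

C₀ = 1.3 × 10^-1 M

[H+] = 10^(-2.02) = 9.55 × 10^-3 M = x
Ka = x²/(C₀ − x) ⇒ C₀ = x + x²/Ka
C₀ = 9.55 × 10^-3 + (9.55 × 10^-3)²/(7.4 × 10^-4) = 1.33 × 10^-1 M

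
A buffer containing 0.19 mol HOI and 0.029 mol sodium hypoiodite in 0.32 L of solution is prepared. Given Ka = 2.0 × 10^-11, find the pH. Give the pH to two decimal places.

pH = 9.88

pKa = −log(2.0 × 10^-11) = 10.699
Henderson–Hasselbalch: pH = pKa + log([OI-]/[HOI]) = 10.699 + log(0.029/0.19)
pH = 10.699 + (-0.816) = 9.88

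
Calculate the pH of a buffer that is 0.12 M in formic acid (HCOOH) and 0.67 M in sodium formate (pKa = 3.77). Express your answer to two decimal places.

Henderson–Hasselbalch: pH = pKa + log([HCOO-]/[HCOOH]) = 3.77 + log(0.67/0.12)
pH = 3.77 + (+0.747) = 4.52

pH = 4.52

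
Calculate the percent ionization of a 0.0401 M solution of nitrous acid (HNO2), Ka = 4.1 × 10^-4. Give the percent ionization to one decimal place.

HNO2 ⇌ NO2- + H+; let x = [H+] at equilibrium.
Solve x² + 0.00041x − 1.64e-05 = 0 → x = 3.85 × 10^-3 M
% ionization = x/C₀ × 100% = 3.85 × 10^-3/0.0401 × 100% = 9.6%

9.6%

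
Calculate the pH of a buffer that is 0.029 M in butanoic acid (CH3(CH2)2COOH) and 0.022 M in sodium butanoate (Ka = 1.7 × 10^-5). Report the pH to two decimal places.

pKa = −log(1.7 × 10^-5) = 4.770
Henderson–Hasselbalch: pH = pKa + log([CH3(CH2)2COO-]/[CH3(CH2)2COOH]) = 4.770 + log(0.022/0.029)
pH = 4.770 + (-0.120) = 4.65

pH = 4.65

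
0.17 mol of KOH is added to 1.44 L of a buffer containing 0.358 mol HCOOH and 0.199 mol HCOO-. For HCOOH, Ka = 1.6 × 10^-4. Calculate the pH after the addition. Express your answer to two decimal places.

pH = 4.09

After neutralization: n(HCOOH) = 0.188 mol, n(HCOO-) = 0.369 mol.
pKa = −log(1.6 × 10^-4) = 3.796
Henderson–Hasselbalch with mole ratio 0.369/0.188: pH = 3.796 + (+0.293)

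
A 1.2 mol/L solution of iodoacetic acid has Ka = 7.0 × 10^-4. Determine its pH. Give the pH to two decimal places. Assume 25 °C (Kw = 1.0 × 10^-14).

ICH2COOH ⇌ ICH2COO- + H+
From the ICE table, Ka = [H+]²/(1.2 − [H+]) = 7.0 × 10^-4.
Since Ka ≪ C₀, [H+] ≈ √(Ka·C₀) = 2.90 × 10^-2 M.
([H+]/C₀ = 2.4% < 5%, so the approximation holds.)
pH = −log[H+] = −log(2.90 × 10^-2) = 1.54

pH = 1.54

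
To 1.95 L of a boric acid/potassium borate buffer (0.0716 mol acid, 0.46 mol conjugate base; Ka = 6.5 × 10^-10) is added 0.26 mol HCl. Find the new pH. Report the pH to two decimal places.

Added H+ converts B(OH)4- to B(OH)3: B(OH)3 → 0.332 mol, B(OH)4- → 0.2 mol.
pKa = −log(6.5 × 10^-10) = 9.187
pH = pKa + log([A⁻]/[HA]) = 9.187 + log(0.2/0.332) = 9.187 -0.220

pH = 8.97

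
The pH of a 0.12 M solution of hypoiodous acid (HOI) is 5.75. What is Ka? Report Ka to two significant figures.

Ka = 2.6 × 10^-11

[H+] = 10^(-5.75) = 1.78 × 10^-6 M
At equilibrium [HA] = 0.12 − 1.78 × 10^-6 = 1.20 × 10^-1 M
Ka = [H+][A-]/[HA] = (1.78 × 10^-6)² / 1.20 × 10^-1 = 2.6 × 10^-11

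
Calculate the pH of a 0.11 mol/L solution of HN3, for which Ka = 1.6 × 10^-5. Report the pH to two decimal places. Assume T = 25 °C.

HN3 ⇌ N3- + H+
From the ICE table, Ka = [H+]²/(0.11 − [H+]) = 1.6 × 10^-5.
Neglecting [H+] in the denominator: [H+] = √(1.6 × 10^-5 × 0.11) = 1.33 × 10^-3 M
pH = −log(1.33 × 10^-3) = 2.88

pH = 2.88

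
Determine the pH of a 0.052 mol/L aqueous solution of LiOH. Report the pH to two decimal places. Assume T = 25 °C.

LiOH is a strong base; [OH-] = 0.052 M.
pOH = -log(0.052) = 1.28
pH = 14.00 - 1.28 = 12.72

pH = 12.72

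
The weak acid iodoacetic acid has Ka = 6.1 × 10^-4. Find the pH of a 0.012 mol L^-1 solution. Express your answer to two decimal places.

ICH2COOH ⇌ ICH2COO- + H+
Ka = [H+]²/(0.012 − [H+]) = 6.1 × 10^-4
The 5% rule fails; solving [H+]² + Ka·[H+] − Ka·C₀ = 0 exactly:
[H+] = [−0.00061 + √(0.00061² + 2.93e-05)]/2 = 2.42 × 10^-3 M
pH = −log(2.42 × 10^-3) = 2.62

pH = 2.62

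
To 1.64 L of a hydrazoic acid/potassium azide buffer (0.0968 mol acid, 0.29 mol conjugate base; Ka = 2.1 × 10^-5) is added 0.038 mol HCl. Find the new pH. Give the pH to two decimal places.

pH = 4.95

After neutralization: n(HN3) = 0.135 mol, n(N3-) = 0.252 mol.
pKa = −log(2.1 × 10^-5) = 4.678
Henderson–Hasselbalch with mole ratio 0.252/0.135: pH = 4.678 + (+0.271)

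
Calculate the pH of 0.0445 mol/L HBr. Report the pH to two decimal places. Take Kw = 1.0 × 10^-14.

HBr is a strong acid and dissociates completely, so [H+] = 0.0445 M.
pH = -log(0.0445) = 1.35

pH = 1.35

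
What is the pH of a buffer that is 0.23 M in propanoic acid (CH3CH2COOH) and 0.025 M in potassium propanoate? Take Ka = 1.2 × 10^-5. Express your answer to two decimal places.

pKa = −log(1.2 × 10^-5) = 4.921
Using pH = pKa + log([base]/[acid]) with [base]/[acid] = 0.025/0.23:
pH = 4.921 + (-0.964) = 3.96

pH = 3.96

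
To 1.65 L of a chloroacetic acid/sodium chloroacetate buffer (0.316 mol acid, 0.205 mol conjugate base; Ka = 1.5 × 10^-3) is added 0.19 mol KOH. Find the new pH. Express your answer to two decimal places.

After neutralization: n(ClCH2COOH) = 0.126 mol, n(ClCH2COO-) = 0.395 mol.
pKa = −log(1.5 × 10^-3) = 2.824
pH = pKa + log(n_ClCH2COO-/n_ClCH2COOH) = 2.824 + log(0.395/0.126) = 2.824 + (+0.496)

pH = 3.32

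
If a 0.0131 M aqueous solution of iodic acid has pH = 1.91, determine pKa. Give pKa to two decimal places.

[H+] = 10^(-1.91) = 1.23 × 10^-2 M
At equilibrium [HA] = 0.0131 − 1.23 × 10^-2 = 8.00 × 10^-4 M
Ka = [H+][A-]/[HA] = (1.23 × 10^-2)² / 8.00 × 10^-4 = 1.89 × 10^-1
pKa = -log(1.89 × 10^-1) = 0.72

pKa = 0.72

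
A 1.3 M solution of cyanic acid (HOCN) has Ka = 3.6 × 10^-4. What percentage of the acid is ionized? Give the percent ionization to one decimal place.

HOCN ⇌ OCN- + H+; let x = [H+] at equilibrium.
x ≈ √(Ka·C₀) = √(3.6 × 10^-4 × 1.3) = 2.16 × 10^-2 M
Fraction ionized = 2.16 × 10^-2 / 1.3 = 0.0166 → 1.7%

1.7%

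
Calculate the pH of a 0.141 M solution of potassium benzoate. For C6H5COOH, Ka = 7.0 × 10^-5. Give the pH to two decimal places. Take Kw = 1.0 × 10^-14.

C6H5COO- is the conjugate base of the weak acid C6H5COOH.
Kb = Kw/Ka = 1.0×10^-14 / 7.0 × 10^-5 = 1.43 × 10^-10
Kb = x²/(0.141 − x) = 1.43 × 10^-10
Since Kb ≪ C₀, x ≈ √(Kb·C₀) = 4.49 × 10^-6 M.
Check: 0.0032% ionized — well under 5%, approximation valid.
pOH = −log(4.49 × 10^-6) = 5.35; pH = 14.00 − 5.35 = 8.65

pH = 8.65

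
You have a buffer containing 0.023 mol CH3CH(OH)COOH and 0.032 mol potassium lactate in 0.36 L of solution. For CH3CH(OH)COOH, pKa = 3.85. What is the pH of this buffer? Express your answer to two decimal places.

pH = 3.99

pH = pKa + log([A⁻]/[HA]) = 3.85 + log(0.032/0.023)
pH = 3.85 + (+0.143) = 3.99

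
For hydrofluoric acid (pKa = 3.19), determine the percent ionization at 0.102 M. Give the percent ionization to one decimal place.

7.6%

HF ⇌ F- + H+; let x = [H+] at equilibrium.
Ka = 10^(−3.19) = 6.46 × 10^-4
Ka = x²/(C₀ − x); solving the quadratic gives x = 7.80 × 10^-3 M.
Fraction ionized = 7.80 × 10^-3 / 0.102 = 0.0765 → 7.6%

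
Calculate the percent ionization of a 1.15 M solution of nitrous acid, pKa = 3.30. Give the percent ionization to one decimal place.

HNO2 ⇌ NO2- + H+; let x = [H+] at equilibrium.
Ka = 10^(−3.30) = 5.01 × 10^-4
x ≈ √(Ka·C₀) = √(5.01 × 10^-4 × 1.15) = 2.40 × 10^-2 M
% ionization = x/C₀ × 100% = 2.40 × 10^-2/1.15 × 100% = 2.1%

2.1%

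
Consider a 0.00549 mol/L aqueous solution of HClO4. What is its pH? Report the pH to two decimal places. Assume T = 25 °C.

pH = 2.26

HClO4 is a strong acid and dissociates completely, so [H+] = 0.00549 M.
pH = -log(0.00549) = 2.26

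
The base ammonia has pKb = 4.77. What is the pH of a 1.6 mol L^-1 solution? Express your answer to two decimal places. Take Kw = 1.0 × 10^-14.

pH = 11.72

NH3 + H2O ⇌ NH4+ + OH-
Kb = 10^(−4.77) = 1.70 × 10^-5
Kb = [OH-]²/(1.6 − [OH-]) = 1.70 × 10^-5
Neglecting [OH-] in the denominator: [OH-] = √(1.70 × 10^-5 × 1.6) = 5.22 × 10^-3 M
pOH = 2.28, so pH = 14.00 − pOH = 11.72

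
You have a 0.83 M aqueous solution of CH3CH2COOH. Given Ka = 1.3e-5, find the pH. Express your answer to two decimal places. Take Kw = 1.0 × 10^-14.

CH3CH2COOH ⇌ CH3CH2COO- + H+
Ka = [H+]²/(0.83 − [H+]) = 1.3 × 10^-5
Since Ka ≪ C₀, [H+] ≈ √(Ka·C₀) = 3.28 × 10^-3 M.
pH = −log(3.28 × 10^-3) = 2.48

pH = 2.48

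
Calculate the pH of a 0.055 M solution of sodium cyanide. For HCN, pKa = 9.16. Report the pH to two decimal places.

CN- is the conjugate base of the weak acid HCN.
Ka = 10^(−9.16) = 6.92 × 10^-10
Kb = Kw/Ka = 1.0×10^-14 / 6.92 × 10^-10 = 1.45 × 10^-5
Kb = [OH-]²/(0.055 − [OH-]) = 1.45 × 10^-5
Since Kb ≪ C₀, [OH-] ≈ √(Kb·C₀) = 8.93 × 10^-4 M.
([OH-]/C₀ = 1.6% < 5%, so the approximation holds.)
pOH = −log(8.93 × 10^-4) = 3.05; pH = 14.00 − 3.05 = 10.95

pH = 10.95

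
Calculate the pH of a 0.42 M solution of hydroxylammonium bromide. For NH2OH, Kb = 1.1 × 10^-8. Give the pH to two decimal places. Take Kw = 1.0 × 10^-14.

NH3OH+ is the conjugate acid of the weak base NH2OH.
Ka = Kw/Kb = 1.0×10^-14 / 1.1 × 10^-8 = 9.09 × 10^-7
Let x = [H+] at equilibrium. Ka = x²/(0.42 − x).
Neglecting x in the denominator: x = √(9.09 × 10^-7 × 0.42) = 6.18 × 10^-4 M
(x/C₀ = 0.15% < 5%, so the approximation holds.)
pH = −log(6.18 × 10^-4) = 3.21

pH = 3.21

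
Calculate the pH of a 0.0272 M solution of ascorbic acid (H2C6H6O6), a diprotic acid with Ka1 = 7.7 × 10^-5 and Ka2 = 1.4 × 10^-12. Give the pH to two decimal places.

Ka1 ≫ Ka2, so treat the first dissociation as the only significant source of H+.
Ka1 = x²/(0.0272 − x) = 7.7 × 10^-5
Solving the quadratic: x = (−Ka1 + √(Ka1² + 4·Ka1·C₀))/2 = 1.41 × 10^-3 M
pH = −log(1.41 × 10^-3) = 2.85

pH = 2.85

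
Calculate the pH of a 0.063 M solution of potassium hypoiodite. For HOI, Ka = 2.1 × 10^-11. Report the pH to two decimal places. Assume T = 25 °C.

pH = 11.72

OI- is the conjugate base of the weak acid HOI.
Kb = Kw/Ka = 1.0×10^-14 / 2.1 × 10^-11 = 4.76 × 10^-4
Kb = [OH-]²/(0.063 − [OH-]) = 4.76 × 10^-4
Here C₀/Kb ≈ 132, so the small-[OH-] approximation fails. Use the quadratic:
[OH-] = [−0.000476 + √(0.000476² + 0.00012)]/2 = 5.24 × 10^-3 M
pOH = 2.28, so pH = 14.00 − pOH = 11.72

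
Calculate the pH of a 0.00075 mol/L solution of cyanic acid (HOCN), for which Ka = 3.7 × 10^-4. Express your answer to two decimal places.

pH = 3.43

HOCN ⇌ OCN- + H+
From the ICE table, Ka = x²/(0.00075 − x) = 3.7 × 10^-4.
x is not negligible relative to C₀; solve x² + 0.00037·x − 2.77e-07 = 0.
x = (−Ka + √(Ka² + 4·Ka·C₀))/2 = 3.73 × 10^-4 M
pH = −log(3.73 × 10^-4) = 3.43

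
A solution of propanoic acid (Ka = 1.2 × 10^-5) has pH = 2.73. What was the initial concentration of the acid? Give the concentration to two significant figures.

C₀ = 2.9 × 10^-1 M

[H+] = 10^(-2.73) = 1.86 × 10^-3 M = x
Ka = x²/(C₀ − x) ⇒ C₀ = x + x²/Ka
C₀ = 1.86 × 10^-3 + (1.86 × 10^-3)²/(1.2 × 10^-5) = 2.90 × 10^-1 M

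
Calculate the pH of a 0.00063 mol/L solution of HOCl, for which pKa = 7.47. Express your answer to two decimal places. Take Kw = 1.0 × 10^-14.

HOCl ⇌ OCl- + H+
Ka = 10^(−7.47) = 3.39 × 10^-8
From the ICE table, Ka = [H+]²/(0.00063 − [H+]) = 3.39 × 10^-8.
Neglecting [H+] in the denominator: [H+] = √(3.39 × 10^-8 × 0.00063) = 4.62 × 10^-6 M
([H+]/C₀ = 0.73% < 5%, so the approximation holds.)
pH = −log(4.62 × 10^-6) = 5.34

pH = 5.34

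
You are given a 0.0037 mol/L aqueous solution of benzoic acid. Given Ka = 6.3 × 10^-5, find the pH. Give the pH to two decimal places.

pH = 3.34

C6H5COOH ⇌ C6H5COO- + H+
Ka = [H+]²/(0.0037 − [H+]) = 6.3 × 10^-5
The 5% rule fails; solving [H+]² + Ka·[H+] − Ka·C₀ = 0 exactly:
[H+] = [−6.3e-05 + √(6.3e-05² + 9.32e-07)]/2 = 4.52 × 10^-4 M
pH = −log[H+] = −log(4.52 × 10^-4) = 3.34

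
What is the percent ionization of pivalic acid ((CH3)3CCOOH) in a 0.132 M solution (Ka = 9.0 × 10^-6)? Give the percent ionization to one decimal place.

(CH3)3CCOOH ⇌ (CH3)3CCOO- + H+; let x = [H+] at equilibrium.
x ≈ √(Ka·C₀) = √(9.0 × 10^-6 × 0.132) = 1.09 × 10^-3 M
Fraction ionized = 1.09 × 10^-3 / 0.132 = 0.0083 → 0.8%

0.8%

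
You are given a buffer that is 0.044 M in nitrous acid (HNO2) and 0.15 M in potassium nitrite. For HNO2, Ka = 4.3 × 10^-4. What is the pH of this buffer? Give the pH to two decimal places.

pKa = −log(4.3 × 10^-4) = 3.367
pH = pKa + log([A⁻]/[HA]) = 3.367 + log(0.15/0.044)
pH = 3.367 + (+0.533) = 3.90

pH = 3.90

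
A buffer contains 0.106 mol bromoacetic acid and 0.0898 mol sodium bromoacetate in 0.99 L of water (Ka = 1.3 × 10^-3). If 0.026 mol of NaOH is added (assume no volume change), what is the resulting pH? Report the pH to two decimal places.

pH = 3.05

OH- converts BrCH2COOH to BrCH2COO-: BrCH2COOH → 0.08 mol, BrCH2COO- → 0.116 mol.
pKa = −log(1.3 × 10^-3) = 2.886
pH = pKa + log(n_BrCH2COO-/n_BrCH2COOH) = 2.886 + log(0.116/0.08) = 2.886 + (+0.161)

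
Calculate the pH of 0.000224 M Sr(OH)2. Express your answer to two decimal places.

pH = 10.65

Sr(OH)2 is a strong base (each formula unit releases 2 OH-); [OH-] = 0.000448 M.
pOH = -log(0.000448) = 3.35
pH = 14.00 - 3.35 = 10.65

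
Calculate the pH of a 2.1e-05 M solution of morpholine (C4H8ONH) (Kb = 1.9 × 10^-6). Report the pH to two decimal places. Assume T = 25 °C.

C4H8ONH + H2O ⇌ C4H8ONH2+ + OH-
From the ICE table, Kb = [OH-]²/(2.1e-05 − [OH-]) = 1.9 × 10^-6.
The 5% rule fails; solving [OH-]² + Kb·[OH-] − Kb·C₀ = 0 exactly:
[OH-] = (−Kb + √(Kb² + 4·Kb·C₀))/2 = 5.44 × 10^-6 M
pOH = −log(5.44 × 10^-6) = 5.26; pH = 14.00 − 5.26 = 8.74

pH = 8.74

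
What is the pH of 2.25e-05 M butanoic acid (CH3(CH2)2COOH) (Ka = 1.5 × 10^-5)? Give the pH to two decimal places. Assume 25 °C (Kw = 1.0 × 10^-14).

CH3(CH2)2COOH ⇌ CH3(CH2)2COO- + H+
From the ICE table, Ka = [H+]²/(2.25e-05 − [H+]) = 1.5 × 10^-5.
Here C₀/Ka ≈ 1.5, so the small-[H+] approximation fails. Use the quadratic:
[H+] = [−1.5e-05 + √(1.5e-05² + 1.35e-09)]/2 = 1.23 × 10^-5 M
pH = −log[H+] = −log(1.23 × 10^-5) = 4.91

pH = 4.91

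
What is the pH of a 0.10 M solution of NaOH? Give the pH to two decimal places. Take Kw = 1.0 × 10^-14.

NaOH is a strong base; [OH-] = 0.1 M.
pOH = -log(0.1) = 1.00
pH = 14.00 - 1.00 = 13.00

pH = 13.00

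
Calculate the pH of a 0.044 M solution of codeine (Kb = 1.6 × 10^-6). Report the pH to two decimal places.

pH = 10.42

C18H21NO3 + H2O ⇌ C18H22NO3+ + OH-
Kb = x²/(0.044 − x) = 1.6 × 10^-6
Since Kb ≪ C₀, x ≈ √(Kb·C₀) = 2.65 × 10^-4 M.
pOH = 3.58, so pH = 14.00 − pOH = 10.42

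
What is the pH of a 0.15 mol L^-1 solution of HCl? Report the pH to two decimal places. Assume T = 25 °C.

pH = 0.82

HCl is a strong acid and dissociates completely, so [H+] = 0.15 M.
pH = -log(0.15) = 0.82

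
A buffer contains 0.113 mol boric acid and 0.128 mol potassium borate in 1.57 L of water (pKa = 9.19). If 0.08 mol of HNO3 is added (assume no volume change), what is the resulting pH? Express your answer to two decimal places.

pH = 8.59

After neutralization: n(B(OH)3) = 0.193 mol, n(B(OH)4-) = 0.048 mol.
pH = pKa + log(n_B(OH)4-/n_B(OH)3) = 9.19 + log(0.048/0.193) = 9.19 + (-0.604)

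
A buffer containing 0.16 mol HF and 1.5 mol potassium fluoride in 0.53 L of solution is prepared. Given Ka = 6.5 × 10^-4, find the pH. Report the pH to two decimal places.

pH = 4.16

pKa = −log(6.5 × 10^-4) = 3.187
pH = pKa + log([A⁻]/[HA]) = 3.187 + log(1.5/0.16)
pH = 3.187 + (+0.972) = 4.16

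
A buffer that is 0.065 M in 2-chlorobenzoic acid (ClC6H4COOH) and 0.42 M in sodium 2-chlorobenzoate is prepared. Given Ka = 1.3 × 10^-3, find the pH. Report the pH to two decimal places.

pH = 3.70

pKa = −log(1.3 × 10^-3) = 2.886
Henderson–Hasselbalch: pH = pKa + log([ClC6H4COO-]/[ClC6H4COOH]) = 2.886 + log(0.42/0.065)
pH = 2.886 + (+0.810) = 3.70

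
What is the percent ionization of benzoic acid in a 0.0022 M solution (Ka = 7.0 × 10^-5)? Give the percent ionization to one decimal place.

C6H5COOH ⇌ C6H5COO- + H+; let x = [H+] at equilibrium.
Solve x² + 7e-05x − 1.54e-07 = 0 → x = 3.59 × 10^-4 M
Fraction ionized = 3.59 × 10^-4 / 0.0022 = 0.1632 → 16.3%

16.3%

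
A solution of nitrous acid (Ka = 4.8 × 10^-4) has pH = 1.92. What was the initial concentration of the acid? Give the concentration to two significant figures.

C₀ = 3.1 × 10^-1 M

[H+] = 10^(-1.92) = 1.20 × 10^-2 M = x
Ka = x²/(C₀ − x) ⇒ C₀ = x + x²/Ka
C₀ = 1.20 × 10^-2 + (1.20 × 10^-2)²/(4.8 × 10^-4) = 3.12 × 10^-1 M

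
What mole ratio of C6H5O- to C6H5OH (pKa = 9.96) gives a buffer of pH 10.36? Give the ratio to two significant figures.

pH = pKa + log(r) ⇒ log(r) = 10.36 − 9.96 = +0.40
r = [C6H5O-]/[C6H5OH] = 10^(+0.40) = 2.51

ratio = 2.5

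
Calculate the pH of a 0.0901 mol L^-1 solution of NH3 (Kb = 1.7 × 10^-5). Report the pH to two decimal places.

NH3 + H2O ⇌ NH4+ + OH-
Kb = x²/(0.0901 − x) = 1.7 × 10^-5
Since Kb ≪ C₀, x ≈ √(Kb·C₀) = 1.24 × 10^-3 M.
pOH = −log(1.24 × 10^-3) = 2.91; pH = 14.00 − 2.91 = 11.09

pH = 11.09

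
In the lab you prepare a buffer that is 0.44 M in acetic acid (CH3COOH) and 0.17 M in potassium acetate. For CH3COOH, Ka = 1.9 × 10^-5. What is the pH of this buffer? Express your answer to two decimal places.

pKa = −log(1.9 × 10^-5) = 4.721
Henderson–Hasselbalch: pH = pKa + log([CH3COO-]/[CH3COOH]) = 4.721 + log(0.17/0.44)
pH = 4.721 + (-0.413) = 4.31

pH = 4.31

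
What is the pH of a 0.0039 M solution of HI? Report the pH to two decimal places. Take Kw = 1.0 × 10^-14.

pH = 2.41

HI is a strong acid and dissociates completely, so [H+] = 0.0039 M.
pH = -log(0.0039) = 2.41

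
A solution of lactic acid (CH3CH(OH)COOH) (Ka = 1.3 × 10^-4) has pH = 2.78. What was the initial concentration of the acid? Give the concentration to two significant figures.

[H+] = 10^(-2.78) = 1.66 × 10^-3 M = x
Ka = x²/(C₀ − x) ⇒ C₀ = x + x²/Ka
C₀ = 1.66 × 10^-3 + (1.66 × 10^-3)²/(1.3 × 10^-4) = 2.29 × 10^-2 M

C₀ = 2.3 × 10^-2 M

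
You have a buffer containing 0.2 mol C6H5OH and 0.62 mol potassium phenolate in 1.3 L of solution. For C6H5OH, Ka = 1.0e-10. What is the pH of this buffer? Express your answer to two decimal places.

pKa = −log(1.0 × 10^-10) = 10.000
Using pH = pKa + log([base]/[acid]) with [base]/[acid] = 0.62/0.2:
pH = 10.000 + (+0.491) = 10.49

pH = 10.49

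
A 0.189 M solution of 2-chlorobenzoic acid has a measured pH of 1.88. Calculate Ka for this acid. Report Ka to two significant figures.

[H+] = 10^(-1.88) = 1.32 × 10^-2 M
At equilibrium [HA] = 0.189 − 1.32 × 10^-2 = 1.76 × 10^-1 M
Ka = [H+][A-]/[HA] = (1.32 × 10^-2)² / 1.76 × 10^-1 = 9.9 × 10^-4

Ka = 9.9 × 10^-4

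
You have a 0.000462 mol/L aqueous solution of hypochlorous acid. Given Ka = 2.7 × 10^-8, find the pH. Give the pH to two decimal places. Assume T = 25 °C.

pH = 5.45

HOCl ⇌ OCl- + H+
Ka = x²/(0.000462 − x) = 2.7 × 10^-8
Neglecting x in the denominator: x = √(2.7 × 10^-8 × 0.000462) = 3.53 × 10^-6 M
pH = −log(3.53 × 10^-6) = 5.45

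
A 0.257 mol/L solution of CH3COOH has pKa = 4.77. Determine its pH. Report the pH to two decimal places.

pH = 2.68

CH3COOH ⇌ CH3COO- + H+
Ka = 10^(−4.77) = 1.70 × 10^-5
From the ICE table, Ka = x²/(0.257 − x) = 1.70 × 10^-5.
Since Ka ≪ C₀, x ≈ √(Ka·C₀) = 2.09 × 10^-3 M.
Check: 0.81% ionized — well under 5%, approximation valid.
pH = −log(2.09 × 10^-3) = 2.68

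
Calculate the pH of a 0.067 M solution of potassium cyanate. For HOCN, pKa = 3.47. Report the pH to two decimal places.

pH = 8.15

OCN- is the conjugate base of the weak acid HOCN.
Ka = 10^(−3.47) = 3.39 × 10^-4
Kb = Kw/Ka = 1.0×10^-14 / 3.39 × 10^-4 = 2.95 × 10^-11
Kb = [OH-]²/(0.067 − [OH-]) = 2.95 × 10^-11
Since Kb ≪ C₀, [OH-] ≈ √(Kb·C₀) = 1.41 × 10^-6 M.
pOH = 5.85, so pH = 14.00 − pOH = 8.15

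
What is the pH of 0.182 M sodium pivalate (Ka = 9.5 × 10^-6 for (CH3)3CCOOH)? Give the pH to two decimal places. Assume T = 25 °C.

(CH3)3CCOO- is the conjugate base of the weak acid (CH3)3CCOOH.
Kb = Kw/Ka = 1.0×10^-14 / 9.5 × 10^-6 = 1.05 × 10^-9
From the ICE table, Kb = x²/(0.182 − x) = 1.05 × 10^-9.
Neglecting x in the denominator: x = √(1.05 × 10^-9 × 0.182) = 1.38 × 10^-5 M
Check: 0.0076% ionized — well under 5%, approximation valid.
pOH = −log(1.38 × 10^-5) = 4.86; pH = 14.00 − 4.86 = 9.14

pH = 9.14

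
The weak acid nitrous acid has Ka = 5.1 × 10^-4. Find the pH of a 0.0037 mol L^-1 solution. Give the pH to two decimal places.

HNO2 ⇌ NO2- + H+
Ka = x²/(0.0037 − x) = 5.1 × 10^-4
x is not negligible relative to C₀; solve x² + 0.00051·x − 1.89e-06 = 0.
x = [−0.00051 + √(0.00051² + 7.55e-06)]/2 = 1.14 × 10^-3 M
pH = −log(1.14 × 10^-3) = 2.94

pH = 2.94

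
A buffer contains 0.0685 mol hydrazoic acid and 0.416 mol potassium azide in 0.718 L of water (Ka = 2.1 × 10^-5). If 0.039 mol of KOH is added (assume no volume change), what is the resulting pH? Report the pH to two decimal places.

OH- converts HN3 to N3-: HN3 → 0.0295 mol, N3- → 0.455 mol.
pKa = −log(2.1 × 10^-5) = 4.678
Henderson–Hasselbalch with mole ratio 0.455/0.0295: pH = 4.678 + (+1.188)

pH = 5.87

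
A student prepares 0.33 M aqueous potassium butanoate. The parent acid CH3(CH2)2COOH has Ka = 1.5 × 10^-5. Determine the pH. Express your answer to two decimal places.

pH = 9.17

CH3(CH2)2COO- is the conjugate base of the weak acid CH3(CH2)2COOH.
Kb = Kw/Ka = 1.0×10^-14 / 1.5 × 10^-5 = 6.67 × 10^-10
Let x = [OH-] at equilibrium. Kb = x²/(0.33 − x).
Assume x ≪ 0.33: x ≈ √(6.67 × 10^-10 × 0.33) = 1.48 × 10^-5 M
Check: 0.0045% ionized — well under 5%, approximation valid.
pOH = 4.83, so pH = 14.00 − pOH = 9.17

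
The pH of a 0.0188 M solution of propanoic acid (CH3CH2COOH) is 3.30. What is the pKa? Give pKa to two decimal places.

pKa = 4.86

[H+] = 10^(-3.30) = 5.01 × 10^-4 M
At equilibrium [HA] = 0.0188 − 5.01 × 10^-4 = 1.83 × 10^-2 M
Ka = [H+][A-]/[HA] = (5.01 × 10^-4)² / 1.83 × 10^-2 = 1.37 × 10^-5
pKa = -log(1.37 × 10^-5) = 4.86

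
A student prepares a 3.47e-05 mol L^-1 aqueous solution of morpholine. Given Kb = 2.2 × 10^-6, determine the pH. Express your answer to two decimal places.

pH = 8.89

C4H8ONH + H2O ⇌ C4H8ONH2+ + OH-
Kb = [OH-]²/(3.47e-05 − [OH-]) = 2.2 × 10^-6
The 5% rule fails; solving [OH-]² + Kb·[OH-] − Kb·C₀ = 0 exactly:
[OH-] = (−Kb + √(Kb² + 4·Kb·C₀))/2 = 7.71 × 10^-6 M
pOH = 5.11, so pH = 14.00 − pOH = 8.89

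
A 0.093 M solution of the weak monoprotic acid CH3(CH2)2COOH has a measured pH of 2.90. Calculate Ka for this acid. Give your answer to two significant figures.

[H+] = 10^(-2.90) = 1.26 × 10^-3 M
At equilibrium [HA] = 0.093 − 1.26 × 10^-3 = 9.17 × 10^-2 M
Ka = [H+][A-]/[HA] = (1.26 × 10^-3)² / 9.17 × 10^-2 = 1.7 × 10^-5

Ka = 1.7 × 10^-5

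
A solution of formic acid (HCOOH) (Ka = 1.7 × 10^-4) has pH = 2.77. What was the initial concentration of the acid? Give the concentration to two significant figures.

C₀ = 1.9 × 10^-2 M

[H+] = 10^(-2.77) = 1.70 × 10^-3 M = x
Ka = x²/(C₀ − x) ⇒ C₀ = x + x²/Ka
C₀ = 1.70 × 10^-3 + (1.70 × 10^-3)²/(1.7 × 10^-4) = 1.87 × 10^-2 M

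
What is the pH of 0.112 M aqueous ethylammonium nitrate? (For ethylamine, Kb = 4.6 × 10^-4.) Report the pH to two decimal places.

pH = 5.81

C2H5NH3+ is the conjugate acid of the weak base C2H5NH2.
Ka = Kw/Kb = 1.0×10^-14 / 4.6 × 10^-4 = 2.17 × 10^-11
From the ICE table, Ka = [H+]²/(0.112 − [H+]) = 2.17 × 10^-11.
Assume [H+] ≪ 0.112: [H+] ≈ √(2.17 × 10^-11 × 0.112) = 1.56 × 10^-6 M
([H+]/C₀ = 0.0014% < 5%, so the approximation holds.)
pH = −log(1.56 × 10^-6) = 5.81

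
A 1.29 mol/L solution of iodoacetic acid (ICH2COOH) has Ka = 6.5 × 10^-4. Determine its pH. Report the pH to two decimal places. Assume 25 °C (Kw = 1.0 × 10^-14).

ICH2COOH ⇌ ICH2COO- + H+
From the ICE table, Ka = x²/(1.29 − x) = 6.5 × 10^-4.
Neglecting x in the denominator: x = √(6.5 × 10^-4 × 1.29) = 2.90 × 10^-2 M
(x/C₀ = 2.2% < 5%, so the approximation holds.)
pH = −log[H+] = −log(2.90 × 10^-2) = 1.54

pH = 1.54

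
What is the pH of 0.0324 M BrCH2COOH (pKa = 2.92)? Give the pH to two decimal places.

BrCH2COOH ⇌ BrCH2COO- + H+
Ka = 10^(−2.92) = 1.20 × 10^-3
Ka = [H+]²/(0.0324 − [H+]) = 1.20 × 10^-3
[H+] is not negligible relative to C₀; solve [H+]² + 0.0012·[H+] − 3.89e-05 = 0.
[H+] = [−0.0012 + √(0.0012² + 0.000156)]/2 = 5.66 × 10^-3 M
pH = −log[H+] = −log(5.66 × 10^-3) = 2.25

pH = 2.25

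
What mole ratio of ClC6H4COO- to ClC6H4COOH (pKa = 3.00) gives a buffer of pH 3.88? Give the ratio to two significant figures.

ratio = 7.6

pH = pKa + log(r) ⇒ log(r) = 3.88 − 3.00 = +0.88
r = [ClC6H4COO-]/[ClC6H4COOH] = 10^(+0.88) = 7.59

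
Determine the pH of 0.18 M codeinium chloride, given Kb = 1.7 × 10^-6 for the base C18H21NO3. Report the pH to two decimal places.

C18H22NO3+ is the conjugate acid of the weak base C18H21NO3.
Ka = Kw/Kb = 1.0×10^-14 / 1.7 × 10^-6 = 5.88 × 10^-9
Let x = [H+] at equilibrium. Ka = x²/(0.18 − x).
Assume x ≪ 0.18: x ≈ √(5.88 × 10^-9 × 0.18) = 3.25 × 10^-5 M
(x/C₀ = 0.018% < 5%, so the approximation holds.)
pH = −log(3.25 × 10^-5) = 4.49

pH = 4.49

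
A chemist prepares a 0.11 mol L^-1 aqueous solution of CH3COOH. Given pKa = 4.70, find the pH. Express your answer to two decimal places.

pH = 2.83

CH3COOH ⇌ CH3COO- + H+
Ka = 10^(−4.70) = 2.00 × 10^-5
Ka = x²/(0.11 − x) = 2.00 × 10^-5
Since Ka ≪ C₀, x ≈ √(Ka·C₀) = 1.48 × 10^-3 M.
Check: 1.3% ionized — well under 5%, approximation valid.
pH = −log[H+] = −log(1.48 × 10^-3) = 2.83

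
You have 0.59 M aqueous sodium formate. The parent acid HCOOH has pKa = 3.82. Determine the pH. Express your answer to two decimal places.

HCOO- is the conjugate base of the weak acid HCOOH.
Ka = 10^(−3.82) = 1.51 × 10^-4
Kb = Kw/Ka = 1.0×10^-14 / 1.51 × 10^-4 = 6.62 × 10^-11
From the ICE table, Kb = [OH-]²/(0.59 − [OH-]) = 6.62 × 10^-11.
Assume [OH-] ≪ 0.59: [OH-] ≈ √(6.62 × 10^-11 × 0.59) = 6.25 × 10^-6 M
Check: 0.0011% ionized — well under 5%, approximation valid.
pOH = −log(6.25 × 10^-6) = 5.20; pH = 14.00 − 5.20 = 8.80

pH = 8.80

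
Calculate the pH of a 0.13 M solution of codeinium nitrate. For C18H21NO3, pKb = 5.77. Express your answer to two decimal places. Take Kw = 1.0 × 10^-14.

C18H22NO3+ is the conjugate acid of the weak base C18H21NO3.
Kb = 10^(−5.77) = 1.70 × 10^-6
Ka = Kw/Kb = 1.0×10^-14 / 1.70 × 10^-6 = 5.88 × 10^-9
From the ICE table, Ka = [H+]²/(0.13 − [H+]) = 5.88 × 10^-9.
Neglecting [H+] in the denominator: [H+] = √(5.88 × 10^-9 × 0.13) = 2.76 × 10^-5 M
Check: 0.021% ionized — well under 5%, approximation valid.
pH = −log(2.76 × 10^-5) = 4.56

pH = 4.56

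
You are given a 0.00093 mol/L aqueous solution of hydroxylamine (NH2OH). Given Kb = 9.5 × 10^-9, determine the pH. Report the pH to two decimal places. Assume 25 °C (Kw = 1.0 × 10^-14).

pH = 8.47

NH2OH + H2O ⇌ NH3OH+ + OH-
Kb = x²/(0.00093 − x) = 9.5 × 10^-9
Neglecting x in the denominator: x = √(9.5 × 10^-9 × 0.00093) = 2.97 × 10^-6 M
pOH = 5.53, so pH = 14.00 − pOH = 8.47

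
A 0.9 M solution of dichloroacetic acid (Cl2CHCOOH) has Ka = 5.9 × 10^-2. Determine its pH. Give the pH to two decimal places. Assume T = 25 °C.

pH = 0.69

Cl2CHCOOH ⇌ Cl2CHCOO- + H+
From the ICE table, Ka = [H+]²/(0.9 − [H+]) = 5.9 × 10^-2.
[H+] is not negligible relative to C₀; solve [H+]² + 0.059·[H+] − 0.0531 = 0.
[H+] = [−0.059 + √(0.059² + 0.212)]/2 = 2.03 × 10^-1 M
pH = −log(2.03 × 10^-1) = 0.69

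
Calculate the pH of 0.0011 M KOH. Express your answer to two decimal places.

pH = 11.04

KOH is a strong base; [OH-] = 0.0011 M.
pOH = -log(0.0011) = 2.96
pH = 14.00 - 2.96 = 11.04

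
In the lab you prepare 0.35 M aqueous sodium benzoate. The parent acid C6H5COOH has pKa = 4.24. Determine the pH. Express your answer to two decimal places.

pH = 8.89

C6H5COO- is the conjugate base of the weak acid C6H5COOH.
Ka = 10^(−4.24) = 5.75 × 10^-5
Kb = Kw/Ka = 1.0×10^-14 / 5.75 × 10^-5 = 1.74 × 10^-10
Kb = x²/(0.35 − x) = 1.74 × 10^-10
Neglecting x in the denominator: x = √(1.74 × 10^-10 × 0.35) = 7.80 × 10^-6 M
pOH = −log(7.80 × 10^-6) = 5.11; pH = 14.00 − 5.11 = 8.89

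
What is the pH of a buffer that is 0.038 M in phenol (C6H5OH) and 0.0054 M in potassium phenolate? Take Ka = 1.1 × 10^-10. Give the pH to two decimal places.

pKa = −log(1.1 × 10^-10) = 9.959
Using pH = pKa + log([base]/[acid]) with [base]/[acid] = 0.0054/0.038:
pH = 9.959 + (-0.847) = 9.11

pH = 9.11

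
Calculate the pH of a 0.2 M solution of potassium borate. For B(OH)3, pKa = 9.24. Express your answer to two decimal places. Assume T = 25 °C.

B(OH)4- is the conjugate base of the weak acid B(OH)3.
Ka = 10^(−9.24) = 5.75 × 10^-10
Kb = Kw/Ka = 1.0×10^-14 / 5.75 × 10^-10 = 1.74 × 10^-5
Let x = [OH-] at equilibrium. Kb = x²/(0.2 − x).
Since Kb ≪ C₀, x ≈ √(Kb·C₀) = 1.87 × 10^-3 M.
Check: 0.93% ionized — well under 5%, approximation valid.
pOH = 2.73, so pH = 14.00 − pOH = 11.27

pH = 11.27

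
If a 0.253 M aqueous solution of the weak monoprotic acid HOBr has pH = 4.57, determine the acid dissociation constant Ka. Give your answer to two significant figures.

Ka = 2.9 × 10^-9

[H+] = 10^(-4.57) = 2.69 × 10^-5 M
At equilibrium [HA] = 0.253 − 2.69 × 10^-5 = 2.53 × 10^-1 M
Ka = [H+][A-]/[HA] = (2.69 × 10^-5)² / 2.53 × 10^-1 = 2.9 × 10^-9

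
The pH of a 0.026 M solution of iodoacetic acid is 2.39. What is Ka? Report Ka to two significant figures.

Ka = 7.6 × 10^-4

[H+] = 10^(-2.39) = 4.07 × 10^-3 M
At equilibrium [HA] = 0.026 − 4.07 × 10^-3 = 2.19 × 10^-2 M
Ka = [H+][A-]/[HA] = (4.07 × 10^-3)² / 2.19 × 10^-2 = 7.6 × 10^-4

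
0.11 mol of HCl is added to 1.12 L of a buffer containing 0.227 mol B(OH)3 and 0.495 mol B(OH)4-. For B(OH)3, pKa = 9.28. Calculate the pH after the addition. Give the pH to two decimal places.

pH = 9.34

After neutralization: n(B(OH)3) = 0.337 mol, n(B(OH)4-) = 0.385 mol.
pH = pKa + log([A⁻]/[HA]) = 9.28 + log(0.385/0.337) = 9.28 +0.058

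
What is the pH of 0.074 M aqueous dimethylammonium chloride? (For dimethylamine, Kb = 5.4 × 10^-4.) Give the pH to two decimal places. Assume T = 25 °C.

pH = 5.93

(CH3)2NH2+ is the conjugate acid of the weak base (CH3)2NH.
Ka = Kw/Kb = 1.0×10^-14 / 5.4 × 10^-4 = 1.85 × 10^-11
Let x = [H+] at equilibrium. Ka = x²/(0.074 − x).
Assume x ≪ 0.074: x ≈ √(1.85 × 10^-11 × 0.074) = 1.17 × 10^-6 M
pH = −log[H+] = −log(1.17 × 10^-6) = 5.93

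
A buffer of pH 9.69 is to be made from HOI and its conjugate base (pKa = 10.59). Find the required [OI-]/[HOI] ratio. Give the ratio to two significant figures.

pH = pKa + log(r) ⇒ log(r) = 9.69 − 10.59 = -0.90
r = [OI-]/[HOI] = 10^(-0.90) = 0.126

ratio = 0.13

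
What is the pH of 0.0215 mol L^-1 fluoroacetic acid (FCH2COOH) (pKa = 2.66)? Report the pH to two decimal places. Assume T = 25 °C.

FCH2COOH ⇌ FCH2COO- + H+
Ka = 10^(−2.66) = 2.19 × 10^-3
Ka = [H+]²/(0.0215 − [H+]) = 2.19 × 10^-3
The 5% rule fails; solving [H+]² + Ka·[H+] − Ka·C₀ = 0 exactly:
[H+] = [−0.00219 + √(0.00219² + 0.000188)]/2 = 5.85 × 10^-3 M
pH = −log(5.85 × 10^-3) = 2.23

pH = 2.23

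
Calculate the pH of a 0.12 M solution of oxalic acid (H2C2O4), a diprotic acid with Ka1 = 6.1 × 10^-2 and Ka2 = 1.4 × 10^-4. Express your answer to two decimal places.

pH = 1.22

Ka1 ≫ Ka2, so treat the first dissociation as the only significant source of H+.
Ka1 = x²/(0.12 − x) = 6.1 × 10^-2
Solving the quadratic: x = (−Ka1 + √(Ka1² + 4·Ka1·C₀))/2 = 6.03 × 10^-2 M
pH = −log(6.03 × 10^-2) = 1.22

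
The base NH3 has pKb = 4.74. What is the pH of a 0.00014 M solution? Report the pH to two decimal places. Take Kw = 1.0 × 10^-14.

NH3 + H2O ⇌ NH4+ + OH-
Kb = 10^(−4.74) = 1.82 × 10^-5
Let x = [OH-] at equilibrium. Kb = x²/(0.00014 − x).
x is not negligible relative to C₀; solve x² + 1.82e-05·x − 2.55e-09 = 0.
x = (−Kb + √(Kb² + 4·Kb·C₀))/2 = 4.22 × 10^-5 M
pOH = 4.37, so pH = 14.00 − pOH = 9.63

pH = 9.63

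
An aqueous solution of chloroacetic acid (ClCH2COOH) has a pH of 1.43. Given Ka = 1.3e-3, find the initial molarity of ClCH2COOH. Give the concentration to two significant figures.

[H+] = 10^(-1.43) = 3.72 × 10^-2 M = x
Ka = x²/(C₀ − x) ⇒ C₀ = x + x²/Ka
C₀ = 3.72 × 10^-2 + (3.72 × 10^-2)²/(1.3 × 10^-3) = 1.10 M

C₀ = 1.1 M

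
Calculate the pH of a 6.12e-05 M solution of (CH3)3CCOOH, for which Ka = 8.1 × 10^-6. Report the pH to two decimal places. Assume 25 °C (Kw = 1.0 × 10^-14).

pH = 4.73

(CH3)3CCOOH ⇌ (CH3)3CCOO- + H+
Ka = x²/(6.12e-05 − x) = 8.1 × 10^-6
x is not negligible relative to C₀; solve x² + 8.1e-06·x − 4.96e-10 = 0.
x = (−Ka + √(Ka² + 4·Ka·C₀))/2 = 1.86 × 10^-5 M
pH = −log[H+] = −log(1.86 × 10^-5) = 4.73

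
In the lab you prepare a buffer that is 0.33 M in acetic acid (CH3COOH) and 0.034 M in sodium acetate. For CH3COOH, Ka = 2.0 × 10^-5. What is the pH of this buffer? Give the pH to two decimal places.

pKa = −log(2.0 × 10^-5) = 4.699
pH = pKa + log([A⁻]/[HA]) = 4.699 + log(0.034/0.33)
pH = 4.699 + (-0.987) = 3.71

pH = 3.71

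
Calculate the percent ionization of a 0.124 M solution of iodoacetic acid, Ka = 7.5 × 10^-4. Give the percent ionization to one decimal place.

ICH2COOH ⇌ ICH2COO- + H+; let x = [H+] at equilibrium.
Ka = x²/(C₀ − x); solving the quadratic gives x = 9.28 × 10^-3 M.
% ionization = x/C₀ × 100% = 9.28 × 10^-3/0.124 × 100% = 7.5%

7.5%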